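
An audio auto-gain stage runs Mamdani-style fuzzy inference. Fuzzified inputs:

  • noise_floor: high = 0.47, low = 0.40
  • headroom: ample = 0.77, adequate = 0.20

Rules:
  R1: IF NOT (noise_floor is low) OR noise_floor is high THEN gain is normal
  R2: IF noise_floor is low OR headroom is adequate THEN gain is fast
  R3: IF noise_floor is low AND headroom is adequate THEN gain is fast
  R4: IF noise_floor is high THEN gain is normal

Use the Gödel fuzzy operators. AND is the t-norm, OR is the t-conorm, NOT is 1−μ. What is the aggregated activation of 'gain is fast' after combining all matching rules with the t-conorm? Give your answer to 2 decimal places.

R1: ¬low=1−0.40=0.60, high=0.47; OR[max(a, b)] → w = 0.60
R2: low=0.40, adequate=0.20; OR[max(a, b)] → w = 0.40
R3: low=0.40, adequate=0.20; AND[min(a, b)] → w = 0.20
R4: high=0.47 → w = 0.47
Rules with consequent 'fast': {R2, R3} → strengths 0.40, 0.20
Aggregate via t-conorm [max(a, b)]: 0.40

0.40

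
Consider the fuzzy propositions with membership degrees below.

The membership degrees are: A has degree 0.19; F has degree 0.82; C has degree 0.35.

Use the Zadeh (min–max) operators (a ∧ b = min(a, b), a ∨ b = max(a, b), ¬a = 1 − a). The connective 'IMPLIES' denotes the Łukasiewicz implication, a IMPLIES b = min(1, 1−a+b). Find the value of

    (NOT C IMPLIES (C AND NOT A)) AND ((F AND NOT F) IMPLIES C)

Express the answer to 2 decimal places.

NOT C = 1 − 0.35 = 0.65
NOT A = 1 − 0.19 = 0.81
C AND NOT A = min(a, b) on (0.35, 0.81) = 0.35
NOT C IMPLIES (C AND NOT A)  [Łukasiewicz: min(1, 1−a+b)] with a=0.65, b=0.35 → 0.70
NOT F = 1 − 0.82 = 0.18
F AND NOT F = min(a, b) on (0.82, 0.18) = 0.18
(F AND NOT F) IMPLIES C  [Łukasiewicz: min(1, 1−a+b)] with a=0.18, b=0.35 → 1.00
(NOT C IMPLIES (C AND NOT A)) AND ((F AND NOT F) IMPLIES C) = min(a, b) on (0.70, 1.00) = 0.70

0.70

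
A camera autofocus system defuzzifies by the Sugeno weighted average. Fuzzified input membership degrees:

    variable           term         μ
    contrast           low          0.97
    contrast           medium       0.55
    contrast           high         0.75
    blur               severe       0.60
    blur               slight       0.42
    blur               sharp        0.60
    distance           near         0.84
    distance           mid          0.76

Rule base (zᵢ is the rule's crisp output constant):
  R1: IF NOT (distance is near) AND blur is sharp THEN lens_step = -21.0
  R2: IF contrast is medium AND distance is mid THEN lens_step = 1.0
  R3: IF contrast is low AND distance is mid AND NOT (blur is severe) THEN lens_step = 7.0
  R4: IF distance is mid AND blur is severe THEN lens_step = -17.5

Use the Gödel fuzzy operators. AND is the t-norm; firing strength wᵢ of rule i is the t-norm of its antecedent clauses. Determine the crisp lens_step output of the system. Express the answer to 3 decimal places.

-6.146

R1 (z=-21.0): ¬near=1−0.84=0.16, sharp=0.60; AND[min(a, b)] → w = 0.16
R2 (z=1.0): medium=0.55, mid=0.76; AND[min(a, b)] → w = 0.55
R3 (z=7.0): low=0.97, mid=0.76, ¬severe=1−0.60=0.40; AND[min(a, b)] → w = 0.40
R4 (z=-17.5): mid=0.76, severe=0.60; AND[min(a, b)] → w = 0.60
Weighted average = (0.16·-21.0 + 0.55·1.0 + 0.40·7.0 + 0.60·-17.5) / (0.16 + 0.55 + 0.40 + 0.60)
  = -10.5100 / 1.7100 = -6.146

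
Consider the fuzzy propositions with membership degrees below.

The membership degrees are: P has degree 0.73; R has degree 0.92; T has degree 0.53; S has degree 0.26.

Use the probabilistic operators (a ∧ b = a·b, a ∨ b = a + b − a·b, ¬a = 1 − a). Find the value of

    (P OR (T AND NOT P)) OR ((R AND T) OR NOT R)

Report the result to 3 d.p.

NOT P = 1 − 0.7300 = 0.2700
T AND NOT P = a·b on (0.5300, 0.2700) = 0.1431
P OR (T AND NOT P) = a + b − a·b on (0.7300, 0.1431) = 0.7686
R AND T = a·b on (0.9200, 0.5300) = 0.4876
NOT R = 1 − 0.9200 = 0.0800
(R AND T) OR NOT R = a + b − a·b on (0.4876, 0.0800) = 0.5286
(P OR (T AND NOT P)) OR ((R AND T) OR NOT R) = a + b − a·b on (0.7686, 0.5286) = 0.8909

0.891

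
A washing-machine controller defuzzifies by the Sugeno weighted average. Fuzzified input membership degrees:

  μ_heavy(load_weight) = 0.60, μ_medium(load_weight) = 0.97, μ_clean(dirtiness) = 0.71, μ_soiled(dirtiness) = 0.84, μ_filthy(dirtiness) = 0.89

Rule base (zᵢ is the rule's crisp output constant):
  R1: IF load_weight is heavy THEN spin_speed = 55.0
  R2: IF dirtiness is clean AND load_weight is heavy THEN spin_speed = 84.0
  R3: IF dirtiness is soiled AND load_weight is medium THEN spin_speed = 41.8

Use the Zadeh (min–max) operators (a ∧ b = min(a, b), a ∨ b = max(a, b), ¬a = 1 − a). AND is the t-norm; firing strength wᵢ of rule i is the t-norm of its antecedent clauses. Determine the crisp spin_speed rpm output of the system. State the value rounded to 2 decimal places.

R1 (z=55.0): heavy=0.60 → w = 0.60
R2 (z=84.0): clean=0.71, heavy=0.60; AND[min(a, b)] → w = 0.60
R3 (z=41.8): soiled=0.84, medium=0.97; AND[min(a, b)] → w = 0.84
Weighted average = (0.60·55.0 + 0.60·84.0 + 0.84·41.8) / (0.60 + 0.60 + 0.84)
  = 118.5120 / 2.0400 = 58.09

58.09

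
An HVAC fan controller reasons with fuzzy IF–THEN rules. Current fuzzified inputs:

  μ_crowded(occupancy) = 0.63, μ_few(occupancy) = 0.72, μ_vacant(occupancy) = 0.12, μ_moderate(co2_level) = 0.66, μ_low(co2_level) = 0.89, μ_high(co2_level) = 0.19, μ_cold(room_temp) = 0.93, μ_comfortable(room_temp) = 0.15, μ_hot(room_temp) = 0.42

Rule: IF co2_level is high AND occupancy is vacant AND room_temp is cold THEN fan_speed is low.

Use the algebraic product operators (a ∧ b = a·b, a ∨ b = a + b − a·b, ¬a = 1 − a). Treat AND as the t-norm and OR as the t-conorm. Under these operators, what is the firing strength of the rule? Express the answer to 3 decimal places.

firing strength: high=0.19, vacant=0.12, cold=0.93; AND[a·b] → w = 0.0212

0.021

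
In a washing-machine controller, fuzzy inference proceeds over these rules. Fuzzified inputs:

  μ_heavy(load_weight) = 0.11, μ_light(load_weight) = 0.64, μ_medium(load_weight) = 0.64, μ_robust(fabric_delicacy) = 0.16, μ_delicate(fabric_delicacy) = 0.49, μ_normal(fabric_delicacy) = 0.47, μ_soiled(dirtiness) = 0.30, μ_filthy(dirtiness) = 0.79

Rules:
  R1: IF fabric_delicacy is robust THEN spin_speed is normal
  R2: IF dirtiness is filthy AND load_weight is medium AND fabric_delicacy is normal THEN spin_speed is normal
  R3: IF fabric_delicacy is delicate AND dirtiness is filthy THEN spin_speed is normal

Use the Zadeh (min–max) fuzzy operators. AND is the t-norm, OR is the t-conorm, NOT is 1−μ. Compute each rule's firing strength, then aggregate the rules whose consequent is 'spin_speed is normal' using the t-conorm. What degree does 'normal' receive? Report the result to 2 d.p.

0.49

R1: robust=0.16 → w = 0.16
R2: filthy=0.79, medium=0.64, normal=0.47; AND[min(a, b)] → w = 0.47
R3: delicate=0.49, filthy=0.79; AND[min(a, b)] → w = 0.49
Rules with consequent 'normal': {R1, R2, R3} → strengths 0.16, 0.47, 0.49
Aggregate via t-conorm [max(a, b)]: 0.49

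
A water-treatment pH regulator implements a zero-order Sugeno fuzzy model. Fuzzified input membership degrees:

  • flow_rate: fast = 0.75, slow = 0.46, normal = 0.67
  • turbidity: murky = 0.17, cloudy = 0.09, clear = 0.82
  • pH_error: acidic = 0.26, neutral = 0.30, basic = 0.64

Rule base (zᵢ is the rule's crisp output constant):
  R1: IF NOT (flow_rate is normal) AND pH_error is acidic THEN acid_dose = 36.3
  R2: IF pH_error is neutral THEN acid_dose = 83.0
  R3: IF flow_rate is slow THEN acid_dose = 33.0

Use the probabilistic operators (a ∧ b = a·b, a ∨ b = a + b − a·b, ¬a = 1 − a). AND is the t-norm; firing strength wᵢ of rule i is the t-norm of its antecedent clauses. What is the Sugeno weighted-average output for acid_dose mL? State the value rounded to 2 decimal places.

R1 (z=36.3): ¬normal=1−0.67=0.33, acidic=0.26; AND[a·b] → w = 0.0858
R2 (z=83.0): neutral=0.30 → w = 0.3000
R3 (z=33.0): slow=0.46 → w = 0.4600
Weighted average = (0.0858·36.3 + 0.3000·83.0 + 0.4600·33.0) / (0.0858 + 0.3000 + 0.4600)
  = 43.1945 / 0.8458 = 51.07

51.07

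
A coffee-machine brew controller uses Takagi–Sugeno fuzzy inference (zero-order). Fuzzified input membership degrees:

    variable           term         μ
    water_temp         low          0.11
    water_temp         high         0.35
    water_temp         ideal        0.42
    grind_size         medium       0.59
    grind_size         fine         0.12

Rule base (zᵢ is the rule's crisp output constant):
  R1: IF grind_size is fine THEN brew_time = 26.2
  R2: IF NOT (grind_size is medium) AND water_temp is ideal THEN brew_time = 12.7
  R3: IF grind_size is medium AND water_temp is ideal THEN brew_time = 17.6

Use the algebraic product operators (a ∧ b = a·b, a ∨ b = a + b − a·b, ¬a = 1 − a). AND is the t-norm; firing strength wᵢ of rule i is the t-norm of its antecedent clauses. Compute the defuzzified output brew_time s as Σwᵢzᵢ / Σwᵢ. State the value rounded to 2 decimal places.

17.95

R1 (z=26.2): fine=0.12 → w = 0.1200
R2 (z=12.7): ¬medium=1−0.59=0.41, ideal=0.42; AND[a·b] → w = 0.1722
R3 (z=17.6): medium=0.59, ideal=0.42; AND[a·b] → w = 0.2478
Weighted average = (0.1200·26.2 + 0.1722·12.7 + 0.2478·17.6) / (0.1200 + 0.1722 + 0.2478)
  = 9.6922 / 0.5400 = 17.95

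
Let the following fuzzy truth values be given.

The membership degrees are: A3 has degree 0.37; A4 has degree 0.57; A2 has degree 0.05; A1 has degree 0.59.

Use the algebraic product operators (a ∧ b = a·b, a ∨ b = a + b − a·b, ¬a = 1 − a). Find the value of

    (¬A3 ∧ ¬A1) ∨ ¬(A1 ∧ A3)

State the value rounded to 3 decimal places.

¬A3 = 1 − 0.3700 = 0.6300
¬A1 = 1 − 0.5900 = 0.4100
¬A3 ∧ ¬A1 = a·b on (0.6300, 0.4100) = 0.2583
A1 ∧ A3 = a·b on (0.5900, 0.3700) = 0.2183
¬(A1 ∧ A3) = 1 − 0.2183 = 0.7817
(¬A3 ∧ ¬A1) ∨ ¬(A1 ∧ A3) = a + b − a·b on (0.2583, 0.7817) = 0.8381

0.838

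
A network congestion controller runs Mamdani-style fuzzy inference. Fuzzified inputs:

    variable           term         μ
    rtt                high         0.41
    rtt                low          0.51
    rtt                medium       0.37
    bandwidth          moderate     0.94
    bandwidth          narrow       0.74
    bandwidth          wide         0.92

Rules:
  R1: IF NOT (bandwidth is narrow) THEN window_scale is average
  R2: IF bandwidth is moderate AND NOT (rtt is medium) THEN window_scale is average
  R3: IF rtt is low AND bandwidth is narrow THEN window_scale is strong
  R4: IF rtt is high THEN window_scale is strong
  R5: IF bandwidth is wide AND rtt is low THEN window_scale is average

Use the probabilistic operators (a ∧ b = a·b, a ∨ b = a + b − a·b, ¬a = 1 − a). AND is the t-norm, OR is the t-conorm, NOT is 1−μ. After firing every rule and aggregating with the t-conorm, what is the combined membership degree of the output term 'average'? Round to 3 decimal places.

R1: ¬narrow=1−0.74=0.26 → w = 0.2600
R2: moderate=0.94, ¬medium=1−0.37=0.63; AND[a·b] → w = 0.5922
R3: low=0.51, narrow=0.74; AND[a·b] → w = 0.3774
R4: high=0.41 → w = 0.4100
R5: wide=0.92, low=0.51; AND[a·b] → w = 0.4692
Rules with consequent 'average': {R1, R2, R5} → strengths 0.2600, 0.5922, 0.4692
Aggregate via t-conorm [a + b − a·b]: 0.8398

0.840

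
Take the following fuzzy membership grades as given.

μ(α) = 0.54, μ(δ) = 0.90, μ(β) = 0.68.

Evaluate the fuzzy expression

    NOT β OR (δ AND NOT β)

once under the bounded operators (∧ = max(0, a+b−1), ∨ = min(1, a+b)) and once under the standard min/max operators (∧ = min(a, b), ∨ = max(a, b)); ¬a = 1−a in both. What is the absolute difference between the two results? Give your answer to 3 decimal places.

Under bounded:
  NOT β = 1 − 0.68 = 0.32
  NOT β = 1 − 0.68 = 0.32
  δ AND NOT β = max(0, a+b−1) on (0.90, 0.32) = 0.22
  NOT β OR (δ AND NOT β) = min(1, a+b) on (0.32, 0.22) = 0.54
  → value = 0.5400
Under standard min/max:
  NOT β = 1 − 0.68 = 0.32
  NOT β = 1 − 0.68 = 0.32
  δ AND NOT β = min(a, b) on (0.90, 0.32) = 0.32
  NOT β OR (δ AND NOT β) = max(a, b) on (0.32, 0.32) = 0.32
  → value = 0.3200
|0.5400 − 0.3200| = 0.220

0.220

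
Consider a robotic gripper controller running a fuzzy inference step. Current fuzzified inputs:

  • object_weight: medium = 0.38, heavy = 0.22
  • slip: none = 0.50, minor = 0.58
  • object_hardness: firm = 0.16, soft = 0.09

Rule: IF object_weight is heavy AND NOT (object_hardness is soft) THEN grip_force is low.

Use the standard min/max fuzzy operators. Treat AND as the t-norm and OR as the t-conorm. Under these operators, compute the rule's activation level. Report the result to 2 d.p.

firing strength: heavy=0.22, ¬soft=1−0.09=0.91; AND[min(a, b)] → w = 0.22

0.22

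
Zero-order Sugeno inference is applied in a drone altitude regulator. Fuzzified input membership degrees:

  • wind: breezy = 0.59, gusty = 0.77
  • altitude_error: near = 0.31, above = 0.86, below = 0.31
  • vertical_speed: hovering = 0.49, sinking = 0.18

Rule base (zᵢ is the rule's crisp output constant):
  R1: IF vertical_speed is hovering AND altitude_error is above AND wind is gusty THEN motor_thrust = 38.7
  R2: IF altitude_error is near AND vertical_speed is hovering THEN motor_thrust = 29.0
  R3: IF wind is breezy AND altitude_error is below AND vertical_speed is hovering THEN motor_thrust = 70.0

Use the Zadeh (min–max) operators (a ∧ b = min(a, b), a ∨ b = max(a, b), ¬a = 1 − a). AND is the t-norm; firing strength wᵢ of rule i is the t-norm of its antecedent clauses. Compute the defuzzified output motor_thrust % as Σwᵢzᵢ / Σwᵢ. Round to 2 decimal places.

44.73

R1 (z=38.7): hovering=0.49, above=0.86, gusty=0.77; AND[min(a, b)] → w = 0.49
R2 (z=29.0): near=0.31, hovering=0.49; AND[min(a, b)] → w = 0.31
R3 (z=70.0): breezy=0.59, below=0.31, hovering=0.49; AND[min(a, b)] → w = 0.31
Weighted average = (0.49·38.7 + 0.31·29.0 + 0.31·70.0) / (0.49 + 0.31 + 0.31)
  = 49.6530 / 1.1100 = 44.73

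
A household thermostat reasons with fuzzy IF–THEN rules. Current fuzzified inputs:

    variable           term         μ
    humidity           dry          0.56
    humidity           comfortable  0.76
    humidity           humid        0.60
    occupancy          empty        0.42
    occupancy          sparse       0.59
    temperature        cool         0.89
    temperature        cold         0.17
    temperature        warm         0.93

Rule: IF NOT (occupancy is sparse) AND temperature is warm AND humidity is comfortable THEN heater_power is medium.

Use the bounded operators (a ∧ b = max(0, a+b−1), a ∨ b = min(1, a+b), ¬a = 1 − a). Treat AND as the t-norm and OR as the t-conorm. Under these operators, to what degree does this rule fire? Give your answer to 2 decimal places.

0.10

firing strength: ¬sparse=1−0.59=0.41, warm=0.93, comfortable=0.76; AND[max(0, a+b−1)] → w = 0.10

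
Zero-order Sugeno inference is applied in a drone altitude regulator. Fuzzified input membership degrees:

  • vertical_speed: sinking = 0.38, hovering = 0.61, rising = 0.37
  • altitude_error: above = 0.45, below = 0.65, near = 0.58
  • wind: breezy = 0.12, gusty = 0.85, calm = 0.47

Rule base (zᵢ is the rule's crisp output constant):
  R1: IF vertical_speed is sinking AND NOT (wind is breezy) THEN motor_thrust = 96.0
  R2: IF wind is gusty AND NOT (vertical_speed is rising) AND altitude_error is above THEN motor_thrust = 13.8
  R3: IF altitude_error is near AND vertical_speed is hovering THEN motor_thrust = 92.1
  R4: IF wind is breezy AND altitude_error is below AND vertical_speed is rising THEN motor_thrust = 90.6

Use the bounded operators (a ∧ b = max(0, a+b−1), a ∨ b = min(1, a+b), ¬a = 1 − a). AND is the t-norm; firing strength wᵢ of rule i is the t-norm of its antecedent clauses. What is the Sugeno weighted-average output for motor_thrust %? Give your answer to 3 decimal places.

94.353

R1 (z=96.0): sinking=0.38, ¬breezy=1−0.12=0.88; AND[max(0, a+b−1)] → w = 0.26
R2 (z=13.8): gusty=0.85, ¬rising=1−0.37=0.63, above=0.45; AND[max(0, a+b−1)] → w = 0.00
R3 (z=92.1): near=0.58, hovering=0.61; AND[max(0, a+b−1)] → w = 0.19
R4 (z=90.6): breezy=0.12, below=0.65, rising=0.37; AND[max(0, a+b−1)] → w = 0.00
Weighted average = (0.26·96.0 + 0.00·13.8 + 0.19·92.1 + 0.00·90.6) / (0.26 + 0.00 + 0.19 + 0.00)
  = 42.4590 / 0.4500 = 94.353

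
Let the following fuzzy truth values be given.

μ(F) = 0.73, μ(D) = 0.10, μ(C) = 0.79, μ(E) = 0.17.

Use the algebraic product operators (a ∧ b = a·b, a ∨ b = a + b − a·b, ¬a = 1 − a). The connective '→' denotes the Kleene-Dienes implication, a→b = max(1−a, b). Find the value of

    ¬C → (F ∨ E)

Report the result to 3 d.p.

¬C = 1 − 0.7900 = 0.2100
F ∨ E = a + b − a·b on (0.7300, 0.1700) = 0.7759
¬C → (F ∨ E)  [Kleene-Dienes: max(1−a, b)] with a=0.2100, b=0.7759 → 0.7900

0.790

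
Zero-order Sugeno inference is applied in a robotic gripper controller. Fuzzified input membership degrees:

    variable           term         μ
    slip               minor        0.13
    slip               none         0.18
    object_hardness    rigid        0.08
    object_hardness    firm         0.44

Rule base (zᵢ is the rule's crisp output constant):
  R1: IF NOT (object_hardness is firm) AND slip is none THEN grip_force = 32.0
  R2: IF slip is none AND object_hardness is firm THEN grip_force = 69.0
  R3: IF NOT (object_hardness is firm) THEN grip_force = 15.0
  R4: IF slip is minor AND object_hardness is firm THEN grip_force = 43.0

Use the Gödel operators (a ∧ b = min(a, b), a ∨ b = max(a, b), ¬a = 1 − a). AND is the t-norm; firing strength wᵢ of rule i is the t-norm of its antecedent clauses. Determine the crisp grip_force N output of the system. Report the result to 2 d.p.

30.64

R1 (z=32.0): ¬firm=1−0.44=0.56, none=0.18; AND[min(a, b)] → w = 0.18
R2 (z=69.0): none=0.18, firm=0.44; AND[min(a, b)] → w = 0.18
R3 (z=15.0): ¬firm=1−0.44=0.56 → w = 0.56
R4 (z=43.0): minor=0.13, firm=0.44; AND[min(a, b)] → w = 0.13
Weighted average = (0.18·32.0 + 0.18·69.0 + 0.56·15.0 + 0.13·43.0) / (0.18 + 0.18 + 0.56 + 0.13)
  = 32.1700 / 1.0500 = 30.64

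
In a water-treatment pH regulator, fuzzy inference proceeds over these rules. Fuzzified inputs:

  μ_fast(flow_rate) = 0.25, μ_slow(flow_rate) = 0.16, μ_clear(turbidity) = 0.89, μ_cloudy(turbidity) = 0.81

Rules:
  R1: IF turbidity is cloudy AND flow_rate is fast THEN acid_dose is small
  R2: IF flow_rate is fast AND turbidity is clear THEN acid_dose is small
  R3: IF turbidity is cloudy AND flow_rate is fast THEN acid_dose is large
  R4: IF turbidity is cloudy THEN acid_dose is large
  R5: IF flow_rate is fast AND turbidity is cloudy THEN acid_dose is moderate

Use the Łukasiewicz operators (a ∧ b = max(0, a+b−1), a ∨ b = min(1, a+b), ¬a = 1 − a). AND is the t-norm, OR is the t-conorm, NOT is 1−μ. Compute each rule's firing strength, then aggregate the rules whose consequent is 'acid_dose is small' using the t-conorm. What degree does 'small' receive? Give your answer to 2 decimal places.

0.20

R1: cloudy=0.81, fast=0.25; AND[max(0, a+b−1)] → w = 0.06
R2: fast=0.25, clear=0.89; AND[max(0, a+b−1)] → w = 0.14
R3: cloudy=0.81, fast=0.25; AND[max(0, a+b−1)] → w = 0.06
R4: cloudy=0.81 → w = 0.81
R5: fast=0.25, cloudy=0.81; AND[max(0, a+b−1)] → w = 0.06
Rules with consequent 'small': {R1, R2} → strengths 0.06, 0.14
Aggregate via t-conorm [min(1, a+b)]: 0.20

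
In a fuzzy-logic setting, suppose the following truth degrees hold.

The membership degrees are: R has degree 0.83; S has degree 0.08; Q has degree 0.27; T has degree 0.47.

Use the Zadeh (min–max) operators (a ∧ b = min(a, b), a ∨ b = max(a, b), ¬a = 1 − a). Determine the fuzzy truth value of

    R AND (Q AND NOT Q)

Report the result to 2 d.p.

0.27

NOT Q = 1 − 0.27 = 0.73
Q AND NOT Q = min(a, b) on (0.27, 0.73) = 0.27
R AND (Q AND NOT Q) = min(a, b) on (0.83, 0.27) = 0.27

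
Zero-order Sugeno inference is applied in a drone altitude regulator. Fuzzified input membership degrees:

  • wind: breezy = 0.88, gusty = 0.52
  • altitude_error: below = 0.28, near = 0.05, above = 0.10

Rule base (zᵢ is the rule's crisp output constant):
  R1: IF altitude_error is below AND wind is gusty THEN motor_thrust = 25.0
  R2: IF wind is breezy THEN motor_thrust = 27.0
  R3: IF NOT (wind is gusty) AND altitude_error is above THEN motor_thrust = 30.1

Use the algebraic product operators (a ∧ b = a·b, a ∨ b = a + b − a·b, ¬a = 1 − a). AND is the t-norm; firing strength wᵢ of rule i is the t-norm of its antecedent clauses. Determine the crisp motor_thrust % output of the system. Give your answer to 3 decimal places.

26.867

R1 (z=25.0): below=0.28, gusty=0.52; AND[a·b] → w = 0.1456
R2 (z=27.0): breezy=0.88 → w = 0.8800
R3 (z=30.1): ¬gusty=1−0.52=0.48, above=0.10; AND[a·b] → w = 0.0480
Weighted average = (0.1456·25.0 + 0.8800·27.0 + 0.0480·30.1) / (0.1456 + 0.8800 + 0.0480)
  = 28.8448 / 1.0736 = 26.867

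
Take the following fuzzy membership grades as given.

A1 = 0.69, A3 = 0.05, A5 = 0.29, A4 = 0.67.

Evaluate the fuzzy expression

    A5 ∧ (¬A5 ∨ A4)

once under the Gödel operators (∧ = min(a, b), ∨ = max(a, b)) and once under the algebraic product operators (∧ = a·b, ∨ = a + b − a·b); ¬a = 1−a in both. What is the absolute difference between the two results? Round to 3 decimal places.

Under Gödel:
  ¬A5 = 1 − 0.29 = 0.71
  ¬A5 ∨ A4 = max(a, b) on (0.71, 0.67) = 0.71
  A5 ∧ (¬A5 ∨ A4) = min(a, b) on (0.29, 0.71) = 0.29
  → value = 0.2900
Under algebraic product:
  ¬A5 = 1 − 0.2900 = 0.7100
  ¬A5 ∨ A4 = a + b − a·b on (0.7100, 0.6700) = 0.9043
  A5 ∧ (¬A5 ∨ A4) = a·b on (0.2900, 0.9043) = 0.2622
  → value = 0.2622
|0.2900 − 0.2622| = 0.028

0.028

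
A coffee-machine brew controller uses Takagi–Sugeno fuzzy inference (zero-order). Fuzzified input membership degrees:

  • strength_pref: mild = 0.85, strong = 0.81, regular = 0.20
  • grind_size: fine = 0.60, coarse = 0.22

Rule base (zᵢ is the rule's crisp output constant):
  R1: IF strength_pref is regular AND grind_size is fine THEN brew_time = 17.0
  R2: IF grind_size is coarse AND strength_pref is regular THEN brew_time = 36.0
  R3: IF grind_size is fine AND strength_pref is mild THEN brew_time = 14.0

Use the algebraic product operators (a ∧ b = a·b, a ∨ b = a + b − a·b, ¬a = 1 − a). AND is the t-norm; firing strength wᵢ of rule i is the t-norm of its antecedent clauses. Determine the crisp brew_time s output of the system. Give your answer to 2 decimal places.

15.97

R1 (z=17.0): regular=0.20, fine=0.60; AND[a·b] → w = 0.1200
R2 (z=36.0): coarse=0.22, regular=0.20; AND[a·b] → w = 0.0440
R3 (z=14.0): fine=0.60, mild=0.85; AND[a·b] → w = 0.5100
Weighted average = (0.1200·17.0 + 0.0440·36.0 + 0.5100·14.0) / (0.1200 + 0.0440 + 0.5100)
  = 10.7640 / 0.6740 = 15.97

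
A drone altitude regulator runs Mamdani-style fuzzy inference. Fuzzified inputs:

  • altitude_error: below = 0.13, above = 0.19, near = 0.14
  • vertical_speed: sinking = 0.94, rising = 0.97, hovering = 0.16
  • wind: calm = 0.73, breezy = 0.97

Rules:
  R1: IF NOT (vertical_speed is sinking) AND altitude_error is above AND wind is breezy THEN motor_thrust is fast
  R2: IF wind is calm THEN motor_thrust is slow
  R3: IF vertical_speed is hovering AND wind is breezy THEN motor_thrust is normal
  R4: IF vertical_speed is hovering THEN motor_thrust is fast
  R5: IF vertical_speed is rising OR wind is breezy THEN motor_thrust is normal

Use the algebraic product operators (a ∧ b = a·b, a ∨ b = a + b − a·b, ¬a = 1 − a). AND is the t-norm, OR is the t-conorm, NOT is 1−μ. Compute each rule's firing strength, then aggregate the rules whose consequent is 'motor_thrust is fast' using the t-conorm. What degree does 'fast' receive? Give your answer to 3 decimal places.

R1: ¬sinking=1−0.94=0.06, above=0.19, breezy=0.97; AND[a·b] → w = 0.0111
R2: calm=0.73 → w = 0.7300
R3: hovering=0.16, breezy=0.97; AND[a·b] → w = 0.1552
R4: hovering=0.16 → w = 0.1600
R5: rising=0.97, breezy=0.97; OR[a + b − a·b] → w = 0.9991
Rules with consequent 'fast': {R1, R4} → strengths 0.0111, 0.1600
Aggregate via t-conorm [a + b − a·b]: 0.1693

0.169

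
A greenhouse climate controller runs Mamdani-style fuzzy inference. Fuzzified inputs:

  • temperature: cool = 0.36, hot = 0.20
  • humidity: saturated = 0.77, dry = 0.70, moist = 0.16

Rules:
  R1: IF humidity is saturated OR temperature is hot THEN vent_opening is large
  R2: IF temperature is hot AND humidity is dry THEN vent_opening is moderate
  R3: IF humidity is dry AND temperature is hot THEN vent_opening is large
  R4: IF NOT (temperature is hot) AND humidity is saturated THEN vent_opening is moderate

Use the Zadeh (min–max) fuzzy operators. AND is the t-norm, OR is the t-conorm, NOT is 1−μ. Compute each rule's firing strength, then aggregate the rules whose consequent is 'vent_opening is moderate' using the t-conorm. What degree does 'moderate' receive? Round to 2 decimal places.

0.77

R1: saturated=0.77, hot=0.20; OR[max(a, b)] → w = 0.77
R2: hot=0.20, dry=0.70; AND[min(a, b)] → w = 0.20
R3: dry=0.70, hot=0.20; AND[min(a, b)] → w = 0.20
R4: ¬hot=1−0.20=0.80, saturated=0.77; AND[min(a, b)] → w = 0.77
Rules with consequent 'moderate': {R2, R4} → strengths 0.20, 0.77
Aggregate via t-conorm [max(a, b)]: 0.77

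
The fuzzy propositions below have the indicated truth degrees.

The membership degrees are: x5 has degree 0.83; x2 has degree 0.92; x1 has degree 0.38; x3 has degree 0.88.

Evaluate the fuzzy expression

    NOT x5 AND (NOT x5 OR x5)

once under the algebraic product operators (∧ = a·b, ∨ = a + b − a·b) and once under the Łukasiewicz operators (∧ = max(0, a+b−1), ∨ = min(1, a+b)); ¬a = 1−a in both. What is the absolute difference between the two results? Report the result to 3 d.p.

Under algebraic product:
  NOT x5 = 1 − 0.8300 = 0.1700
  NOT x5 = 1 − 0.8300 = 0.1700
  NOT x5 OR x5 = a + b − a·b on (0.1700, 0.8300) = 0.8589
  NOT x5 AND (NOT x5 OR x5) = a·b on (0.1700, 0.8589) = 0.1460
  → value = 0.1460
Under Łukasiewicz:
  NOT x5 = 1 − 0.83 = 0.17
  NOT x5 = 1 − 0.83 = 0.17
  NOT x5 OR x5 = min(1, a+b) on (0.17, 0.83) = 1.00
  NOT x5 AND (NOT x5 OR x5) = max(0, a+b−1) on (0.17, 1.00) = 0.17
  → value = 0.1700
|0.1460 − 0.1700| = 0.024

0.024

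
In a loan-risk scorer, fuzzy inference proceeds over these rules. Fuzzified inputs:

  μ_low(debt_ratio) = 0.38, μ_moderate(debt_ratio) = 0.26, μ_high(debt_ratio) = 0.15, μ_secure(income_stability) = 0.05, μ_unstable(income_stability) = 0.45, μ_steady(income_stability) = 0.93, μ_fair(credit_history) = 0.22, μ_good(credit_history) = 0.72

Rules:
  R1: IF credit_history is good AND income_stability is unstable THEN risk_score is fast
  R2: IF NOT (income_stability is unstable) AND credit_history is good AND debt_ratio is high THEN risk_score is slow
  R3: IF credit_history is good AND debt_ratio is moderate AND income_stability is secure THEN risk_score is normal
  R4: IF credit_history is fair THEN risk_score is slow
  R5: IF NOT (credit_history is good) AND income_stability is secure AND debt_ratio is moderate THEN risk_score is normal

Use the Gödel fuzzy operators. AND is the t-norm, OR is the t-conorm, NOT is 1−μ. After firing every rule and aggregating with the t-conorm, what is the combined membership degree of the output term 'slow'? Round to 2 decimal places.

R1: good=0.72, unstable=0.45; AND[min(a, b)] → w = 0.45
R2: ¬unstable=1−0.45=0.55, good=0.72, high=0.15; AND[min(a, b)] → w = 0.15
R3: good=0.72, moderate=0.26, secure=0.05; AND[min(a, b)] → w = 0.05
R4: fair=0.22 → w = 0.22
R5: ¬good=1−0.72=0.28, secure=0.05, moderate=0.26; AND[min(a, b)] → w = 0.05
Rules with consequent 'slow': {R2, R4} → strengths 0.15, 0.22
Aggregate via t-conorm [max(a, b)]: 0.22

0.22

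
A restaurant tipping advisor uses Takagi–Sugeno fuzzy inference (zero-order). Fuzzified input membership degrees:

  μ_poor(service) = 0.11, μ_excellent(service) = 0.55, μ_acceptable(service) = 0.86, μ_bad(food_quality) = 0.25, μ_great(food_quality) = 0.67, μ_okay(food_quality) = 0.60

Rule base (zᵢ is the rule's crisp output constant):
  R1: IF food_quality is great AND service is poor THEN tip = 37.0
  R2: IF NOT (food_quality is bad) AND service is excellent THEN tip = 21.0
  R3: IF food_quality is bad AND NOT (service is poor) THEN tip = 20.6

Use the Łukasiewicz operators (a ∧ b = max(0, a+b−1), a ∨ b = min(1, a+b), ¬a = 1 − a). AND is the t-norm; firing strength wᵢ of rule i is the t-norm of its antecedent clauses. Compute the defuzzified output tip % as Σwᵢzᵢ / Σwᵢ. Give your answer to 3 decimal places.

20.873

R1 (z=37.0): great=0.67, poor=0.11; AND[max(0, a+b−1)] → w = 0.00
R2 (z=21.0): ¬bad=1−0.25=0.75, excellent=0.55; AND[max(0, a+b−1)] → w = 0.30
R3 (z=20.6): bad=0.25, ¬poor=1−0.11=0.89; AND[max(0, a+b−1)] → w = 0.14
Weighted average = (0.00·37.0 + 0.30·21.0 + 0.14·20.6) / (0.00 + 0.30 + 0.14)
  = 9.1840 / 0.4400 = 20.873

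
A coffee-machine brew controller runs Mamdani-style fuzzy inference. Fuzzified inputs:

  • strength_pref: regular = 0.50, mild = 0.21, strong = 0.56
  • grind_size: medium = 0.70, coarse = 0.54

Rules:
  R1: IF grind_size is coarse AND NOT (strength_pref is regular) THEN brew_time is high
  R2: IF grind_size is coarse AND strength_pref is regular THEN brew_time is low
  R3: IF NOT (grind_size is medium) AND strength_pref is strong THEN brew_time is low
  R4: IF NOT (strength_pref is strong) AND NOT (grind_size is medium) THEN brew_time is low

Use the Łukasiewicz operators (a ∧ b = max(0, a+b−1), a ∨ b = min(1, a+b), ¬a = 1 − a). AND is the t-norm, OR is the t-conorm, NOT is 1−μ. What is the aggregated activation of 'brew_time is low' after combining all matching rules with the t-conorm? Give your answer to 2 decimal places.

0.04

R1: coarse=0.54, ¬regular=1−0.50=0.50; AND[max(0, a+b−1)] → w = 0.04
R2: coarse=0.54, regular=0.50; AND[max(0, a+b−1)] → w = 0.04
R3: ¬medium=1−0.70=0.30, strong=0.56; AND[max(0, a+b−1)] → w = 0.00
R4: ¬strong=1−0.56=0.44, ¬medium=1−0.70=0.30; AND[max(0, a+b−1)] → w = 0.00
Rules with consequent 'low': {R2, R3, R4} → strengths 0.04, 0.00, 0.00
Aggregate via t-conorm [min(1, a+b)]: 0.04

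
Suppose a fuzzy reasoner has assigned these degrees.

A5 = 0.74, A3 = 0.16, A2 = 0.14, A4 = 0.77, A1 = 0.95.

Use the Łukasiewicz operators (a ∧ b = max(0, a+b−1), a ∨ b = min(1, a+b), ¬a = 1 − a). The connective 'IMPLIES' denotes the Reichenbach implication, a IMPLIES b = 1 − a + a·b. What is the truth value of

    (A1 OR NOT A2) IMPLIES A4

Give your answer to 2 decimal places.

0.77

NOT A2 = 1 − 0.14 = 0.86
A1 OR NOT A2 = min(1, a+b) on (0.95, 0.86) = 1.00
(A1 OR NOT A2) IMPLIES A4  [Reichenbach: 1 − a + a·b] with a=1.00, b=0.77 → 0.77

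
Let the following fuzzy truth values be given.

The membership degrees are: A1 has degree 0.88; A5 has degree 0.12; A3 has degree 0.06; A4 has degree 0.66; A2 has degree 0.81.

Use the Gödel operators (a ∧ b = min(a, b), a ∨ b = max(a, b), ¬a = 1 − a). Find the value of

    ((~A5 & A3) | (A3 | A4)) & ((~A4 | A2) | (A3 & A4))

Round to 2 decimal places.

0.66

~A5 = 1 − 0.12 = 0.88
~A5 & A3 = min(a, b) on (0.88, 0.06) = 0.06
A3 | A4 = max(a, b) on (0.06, 0.66) = 0.66
(~A5 & A3) | (A3 | A4) = max(a, b) on (0.06, 0.66) = 0.66
~A4 = 1 − 0.66 = 0.34
~A4 | A2 = max(a, b) on (0.34, 0.81) = 0.81
A3 & A4 = min(a, b) on (0.06, 0.66) = 0.06
(~A4 | A2) | (A3 & A4) = max(a, b) on (0.81, 0.06) = 0.81
((~A5 & A3) | (A3 | A4)) & ((~A4 | A2) | (A3 & A4)) = min(a, b) on (0.66, 0.81) = 0.66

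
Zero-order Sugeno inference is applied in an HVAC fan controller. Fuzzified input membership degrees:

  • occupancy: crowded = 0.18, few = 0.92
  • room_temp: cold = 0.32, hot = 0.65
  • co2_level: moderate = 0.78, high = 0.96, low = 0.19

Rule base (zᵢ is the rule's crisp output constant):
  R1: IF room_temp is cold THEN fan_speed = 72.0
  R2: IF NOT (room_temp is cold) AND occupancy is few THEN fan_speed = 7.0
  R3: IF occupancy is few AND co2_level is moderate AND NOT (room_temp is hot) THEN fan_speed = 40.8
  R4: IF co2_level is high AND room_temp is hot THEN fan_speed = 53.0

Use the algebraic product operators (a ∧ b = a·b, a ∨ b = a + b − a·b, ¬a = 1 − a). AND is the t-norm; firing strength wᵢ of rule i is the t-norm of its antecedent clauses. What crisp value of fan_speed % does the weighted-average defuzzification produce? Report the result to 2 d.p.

38.85

R1 (z=72.0): cold=0.32 → w = 0.3200
R2 (z=7.0): ¬cold=1−0.32=0.68, few=0.92; AND[a·b] → w = 0.6256
R3 (z=40.8): few=0.92, moderate=0.78, ¬hot=1−0.65=0.35; AND[a·b] → w = 0.2512
R4 (z=53.0): high=0.96, hot=0.65; AND[a·b] → w = 0.6240
Weighted average = (0.3200·72.0 + 0.6256·7.0 + 0.2512·40.8 + 0.6240·53.0) / (0.3200 + 0.6256 + 0.2512 + 0.6240)
  = 70.7385 / 1.8208 = 38.85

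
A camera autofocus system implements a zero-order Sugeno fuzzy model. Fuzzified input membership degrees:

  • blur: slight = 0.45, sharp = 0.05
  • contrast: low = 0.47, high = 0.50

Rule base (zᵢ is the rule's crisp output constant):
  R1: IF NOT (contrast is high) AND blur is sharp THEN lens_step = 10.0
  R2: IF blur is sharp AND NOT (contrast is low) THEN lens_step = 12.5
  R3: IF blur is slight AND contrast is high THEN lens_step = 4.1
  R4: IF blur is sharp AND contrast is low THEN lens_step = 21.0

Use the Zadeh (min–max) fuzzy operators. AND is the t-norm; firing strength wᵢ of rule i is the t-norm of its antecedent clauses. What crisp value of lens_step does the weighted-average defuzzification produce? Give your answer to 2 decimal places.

6.70

R1 (z=10.0): ¬high=1−0.50=0.50, sharp=0.05; AND[min(a, b)] → w = 0.05
R2 (z=12.5): sharp=0.05, ¬low=1−0.47=0.53; AND[min(a, b)] → w = 0.05
R3 (z=4.1): slight=0.45, high=0.50; AND[min(a, b)] → w = 0.45
R4 (z=21.0): sharp=0.05, low=0.47; AND[min(a, b)] → w = 0.05
Weighted average = (0.05·10.0 + 0.05·12.5 + 0.45·4.1 + 0.05·21.0) / (0.05 + 0.05 + 0.45 + 0.05)
  = 4.0200 / 0.6000 = 6.70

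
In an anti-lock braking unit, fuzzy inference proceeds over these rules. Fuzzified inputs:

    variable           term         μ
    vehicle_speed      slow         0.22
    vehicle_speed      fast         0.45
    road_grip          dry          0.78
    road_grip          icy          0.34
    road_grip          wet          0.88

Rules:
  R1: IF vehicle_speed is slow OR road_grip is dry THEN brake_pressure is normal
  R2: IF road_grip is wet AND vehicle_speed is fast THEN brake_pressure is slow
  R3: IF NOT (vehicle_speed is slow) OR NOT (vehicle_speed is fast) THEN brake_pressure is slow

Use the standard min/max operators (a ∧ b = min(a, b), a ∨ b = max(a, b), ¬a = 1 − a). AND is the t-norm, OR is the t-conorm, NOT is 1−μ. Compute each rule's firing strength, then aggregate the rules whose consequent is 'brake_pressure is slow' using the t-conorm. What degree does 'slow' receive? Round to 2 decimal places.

0.78

R1: slow=0.22, dry=0.78; OR[max(a, b)] → w = 0.78
R2: wet=0.88, fast=0.45; AND[min(a, b)] → w = 0.45
R3: ¬slow=1−0.22=0.78, ¬fast=1−0.45=0.55; OR[max(a, b)] → w = 0.78
Rules with consequent 'slow': {R2, R3} → strengths 0.45, 0.78
Aggregate via t-conorm [max(a, b)]: 0.78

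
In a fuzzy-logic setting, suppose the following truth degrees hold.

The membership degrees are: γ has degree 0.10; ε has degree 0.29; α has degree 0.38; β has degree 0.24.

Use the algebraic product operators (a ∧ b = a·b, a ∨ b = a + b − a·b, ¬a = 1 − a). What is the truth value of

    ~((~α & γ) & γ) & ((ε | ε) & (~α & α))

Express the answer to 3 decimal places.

0.116

~α = 1 − 0.3800 = 0.6200
~α & γ = a·b on (0.6200, 0.1000) = 0.0620
(~α & γ) & γ = a·b on (0.0620, 0.1000) = 0.0062
~((~α & γ) & γ) = 1 − 0.0062 = 0.9938
ε | ε = a + b − a·b on (0.2900, 0.2900) = 0.4959
~α = 1 − 0.3800 = 0.6200
~α & α = a·b on (0.6200, 0.3800) = 0.2356
(ε | ε) & (~α & α) = a·b on (0.4959, 0.2356) = 0.1168
~((~α & γ) & γ) & ((ε | ε) & (~α & α)) = a·b on (0.9938, 0.1168) = 0.1161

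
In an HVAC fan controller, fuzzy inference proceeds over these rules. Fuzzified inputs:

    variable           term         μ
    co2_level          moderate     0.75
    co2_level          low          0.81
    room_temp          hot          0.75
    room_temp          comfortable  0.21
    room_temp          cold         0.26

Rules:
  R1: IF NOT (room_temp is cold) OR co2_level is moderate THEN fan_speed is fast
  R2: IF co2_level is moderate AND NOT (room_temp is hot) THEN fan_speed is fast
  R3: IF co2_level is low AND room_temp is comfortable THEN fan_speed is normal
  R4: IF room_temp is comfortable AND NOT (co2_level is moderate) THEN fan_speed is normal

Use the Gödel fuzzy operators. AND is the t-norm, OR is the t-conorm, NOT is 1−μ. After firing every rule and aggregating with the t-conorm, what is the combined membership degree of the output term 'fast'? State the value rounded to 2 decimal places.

R1: ¬cold=1−0.26=0.74, moderate=0.75; OR[max(a, b)] → w = 0.75
R2: moderate=0.75, ¬hot=1−0.75=0.25; AND[min(a, b)] → w = 0.25
R3: low=0.81, comfortable=0.21; AND[min(a, b)] → w = 0.21
R4: comfortable=0.21, ¬moderate=1−0.75=0.25; AND[min(a, b)] → w = 0.21
Rules with consequent 'fast': {R1, R2} → strengths 0.75, 0.25
Aggregate via t-conorm [max(a, b)]: 0.75

0.75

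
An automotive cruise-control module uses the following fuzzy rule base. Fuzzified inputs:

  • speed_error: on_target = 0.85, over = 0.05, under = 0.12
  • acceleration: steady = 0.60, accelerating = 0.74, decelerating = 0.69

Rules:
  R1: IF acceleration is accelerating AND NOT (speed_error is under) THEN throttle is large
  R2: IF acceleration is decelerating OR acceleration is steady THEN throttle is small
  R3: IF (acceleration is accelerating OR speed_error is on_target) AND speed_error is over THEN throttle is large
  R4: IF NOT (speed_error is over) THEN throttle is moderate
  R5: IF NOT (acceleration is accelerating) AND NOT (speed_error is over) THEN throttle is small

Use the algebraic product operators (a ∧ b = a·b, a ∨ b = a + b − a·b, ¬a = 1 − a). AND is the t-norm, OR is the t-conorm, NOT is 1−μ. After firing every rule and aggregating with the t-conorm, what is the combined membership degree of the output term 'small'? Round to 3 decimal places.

R1: accelerating=0.74, ¬under=1−0.12=0.88; AND[a·b] → w = 0.6512
R2: decelerating=0.69, steady=0.60; OR[a + b − a·b] → w = 0.8760
R3: (accelerating=0.74 OR on_target=0.85) = 0.9610; AND[a·b] with over=0.05 → w = 0.0480
R4: ¬over=1−0.05=0.95 → w = 0.9500
R5: ¬accelerating=1−0.74=0.26, ¬over=1−0.05=0.95; AND[a·b] → w = 0.2470
Rules with consequent 'small': {R2, R5} → strengths 0.8760, 0.2470
Aggregate via t-conorm [a + b − a·b]: 0.9066

0.907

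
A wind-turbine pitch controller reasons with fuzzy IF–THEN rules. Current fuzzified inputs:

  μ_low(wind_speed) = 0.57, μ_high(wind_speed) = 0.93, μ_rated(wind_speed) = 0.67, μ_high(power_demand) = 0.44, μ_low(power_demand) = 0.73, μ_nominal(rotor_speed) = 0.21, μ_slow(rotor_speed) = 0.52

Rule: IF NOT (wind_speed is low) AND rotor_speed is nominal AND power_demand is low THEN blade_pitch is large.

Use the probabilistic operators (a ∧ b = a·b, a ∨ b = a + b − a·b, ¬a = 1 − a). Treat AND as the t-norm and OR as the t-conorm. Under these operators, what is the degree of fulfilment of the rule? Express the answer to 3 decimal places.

firing strength: ¬low=1−0.57=0.43, nominal=0.21, low=0.73; AND[a·b] → w = 0.0659

0.066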